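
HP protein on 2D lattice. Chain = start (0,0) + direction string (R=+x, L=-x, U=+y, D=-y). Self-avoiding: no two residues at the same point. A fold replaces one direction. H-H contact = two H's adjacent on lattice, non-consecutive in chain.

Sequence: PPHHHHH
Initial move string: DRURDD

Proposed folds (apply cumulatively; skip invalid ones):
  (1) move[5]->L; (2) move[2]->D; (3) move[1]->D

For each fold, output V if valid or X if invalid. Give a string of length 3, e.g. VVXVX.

Answer: XVV

Derivation:
Initial: DRURDD -> [(0, 0), (0, -1), (1, -1), (1, 0), (2, 0), (2, -1), (2, -2)]
Fold 1: move[5]->L => DRURDL INVALID (collision), skipped
Fold 2: move[2]->D => DRDRDD VALID
Fold 3: move[1]->D => DDDRDD VALID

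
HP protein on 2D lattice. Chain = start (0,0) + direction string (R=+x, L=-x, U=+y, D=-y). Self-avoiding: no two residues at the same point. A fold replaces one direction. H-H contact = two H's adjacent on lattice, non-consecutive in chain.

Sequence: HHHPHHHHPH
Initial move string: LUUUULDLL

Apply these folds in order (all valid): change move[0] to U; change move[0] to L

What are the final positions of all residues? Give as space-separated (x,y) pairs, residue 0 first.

Initial moves: LUUUULDLL
Fold: move[0]->U => UUUUULDLL (positions: [(0, 0), (0, 1), (0, 2), (0, 3), (0, 4), (0, 5), (-1, 5), (-1, 4), (-2, 4), (-3, 4)])
Fold: move[0]->L => LUUUULDLL (positions: [(0, 0), (-1, 0), (-1, 1), (-1, 2), (-1, 3), (-1, 4), (-2, 4), (-2, 3), (-3, 3), (-4, 3)])

Answer: (0,0) (-1,0) (-1,1) (-1,2) (-1,3) (-1,4) (-2,4) (-2,3) (-3,3) (-4,3)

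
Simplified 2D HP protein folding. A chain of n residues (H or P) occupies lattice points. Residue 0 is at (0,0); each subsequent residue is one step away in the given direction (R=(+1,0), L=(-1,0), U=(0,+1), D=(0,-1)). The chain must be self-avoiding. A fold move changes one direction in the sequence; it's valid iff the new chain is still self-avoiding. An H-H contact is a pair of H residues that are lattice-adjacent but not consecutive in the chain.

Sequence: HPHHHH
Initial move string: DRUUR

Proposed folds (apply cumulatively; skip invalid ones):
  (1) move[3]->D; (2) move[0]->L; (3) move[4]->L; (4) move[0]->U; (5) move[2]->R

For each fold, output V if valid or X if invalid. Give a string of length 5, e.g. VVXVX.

Initial: DRUUR -> [(0, 0), (0, -1), (1, -1), (1, 0), (1, 1), (2, 1)]
Fold 1: move[3]->D => DRUDR INVALID (collision), skipped
Fold 2: move[0]->L => LRUUR INVALID (collision), skipped
Fold 3: move[4]->L => DRUUL VALID
Fold 4: move[0]->U => URUUL VALID
Fold 5: move[2]->R => URRUL VALID

Answer: XXVVV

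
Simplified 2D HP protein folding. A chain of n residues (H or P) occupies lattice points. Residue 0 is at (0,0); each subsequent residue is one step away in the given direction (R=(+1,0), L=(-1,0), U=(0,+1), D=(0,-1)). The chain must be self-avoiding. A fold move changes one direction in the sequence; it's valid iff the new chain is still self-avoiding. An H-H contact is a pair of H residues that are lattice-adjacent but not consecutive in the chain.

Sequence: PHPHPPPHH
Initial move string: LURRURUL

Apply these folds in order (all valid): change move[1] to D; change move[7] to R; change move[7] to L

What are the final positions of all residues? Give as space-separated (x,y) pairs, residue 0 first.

Answer: (0,0) (-1,0) (-1,-1) (0,-1) (1,-1) (1,0) (2,0) (2,1) (1,1)

Derivation:
Initial moves: LURRURUL
Fold: move[1]->D => LDRRURUL (positions: [(0, 0), (-1, 0), (-1, -1), (0, -1), (1, -1), (1, 0), (2, 0), (2, 1), (1, 1)])
Fold: move[7]->R => LDRRURUR (positions: [(0, 0), (-1, 0), (-1, -1), (0, -1), (1, -1), (1, 0), (2, 0), (2, 1), (3, 1)])
Fold: move[7]->L => LDRRURUL (positions: [(0, 0), (-1, 0), (-1, -1), (0, -1), (1, -1), (1, 0), (2, 0), (2, 1), (1, 1)])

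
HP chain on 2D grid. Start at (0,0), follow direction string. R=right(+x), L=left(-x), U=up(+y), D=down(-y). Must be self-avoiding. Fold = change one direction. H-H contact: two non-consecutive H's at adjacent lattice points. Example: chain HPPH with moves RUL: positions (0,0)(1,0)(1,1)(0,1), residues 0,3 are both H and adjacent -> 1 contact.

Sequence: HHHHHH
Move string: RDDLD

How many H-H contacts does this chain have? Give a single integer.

Positions: [(0, 0), (1, 0), (1, -1), (1, -2), (0, -2), (0, -3)]
No H-H contacts found.

Answer: 0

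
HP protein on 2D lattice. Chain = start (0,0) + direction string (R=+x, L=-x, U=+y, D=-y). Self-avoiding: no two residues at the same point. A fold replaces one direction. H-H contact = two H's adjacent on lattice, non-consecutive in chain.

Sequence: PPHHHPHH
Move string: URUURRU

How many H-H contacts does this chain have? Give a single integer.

Positions: [(0, 0), (0, 1), (1, 1), (1, 2), (1, 3), (2, 3), (3, 3), (3, 4)]
No H-H contacts found.

Answer: 0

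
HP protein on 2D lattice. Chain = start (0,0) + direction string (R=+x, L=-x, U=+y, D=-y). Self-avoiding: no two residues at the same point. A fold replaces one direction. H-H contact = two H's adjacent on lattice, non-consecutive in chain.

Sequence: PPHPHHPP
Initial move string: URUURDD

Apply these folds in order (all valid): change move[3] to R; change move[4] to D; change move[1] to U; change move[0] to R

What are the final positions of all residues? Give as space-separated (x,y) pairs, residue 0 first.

Answer: (0,0) (1,0) (1,1) (1,2) (2,2) (2,1) (2,0) (2,-1)

Derivation:
Initial moves: URUURDD
Fold: move[3]->R => URURRDD (positions: [(0, 0), (0, 1), (1, 1), (1, 2), (2, 2), (3, 2), (3, 1), (3, 0)])
Fold: move[4]->D => URURDDD (positions: [(0, 0), (0, 1), (1, 1), (1, 2), (2, 2), (2, 1), (2, 0), (2, -1)])
Fold: move[1]->U => UUURDDD (positions: [(0, 0), (0, 1), (0, 2), (0, 3), (1, 3), (1, 2), (1, 1), (1, 0)])
Fold: move[0]->R => RUURDDD (positions: [(0, 0), (1, 0), (1, 1), (1, 2), (2, 2), (2, 1), (2, 0), (2, -1)])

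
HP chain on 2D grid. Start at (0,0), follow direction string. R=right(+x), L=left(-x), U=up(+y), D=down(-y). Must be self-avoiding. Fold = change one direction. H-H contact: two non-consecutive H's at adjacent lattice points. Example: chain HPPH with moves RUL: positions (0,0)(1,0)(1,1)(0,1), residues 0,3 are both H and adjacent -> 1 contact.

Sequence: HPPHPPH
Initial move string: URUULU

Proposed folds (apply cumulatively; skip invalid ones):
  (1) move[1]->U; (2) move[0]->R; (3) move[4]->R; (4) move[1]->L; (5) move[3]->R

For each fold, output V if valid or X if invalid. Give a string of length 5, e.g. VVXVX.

Answer: VVVXV

Derivation:
Initial: URUULU -> [(0, 0), (0, 1), (1, 1), (1, 2), (1, 3), (0, 3), (0, 4)]
Fold 1: move[1]->U => UUUULU VALID
Fold 2: move[0]->R => RUUULU VALID
Fold 3: move[4]->R => RUUURU VALID
Fold 4: move[1]->L => RLUURU INVALID (collision), skipped
Fold 5: move[3]->R => RUURRU VALID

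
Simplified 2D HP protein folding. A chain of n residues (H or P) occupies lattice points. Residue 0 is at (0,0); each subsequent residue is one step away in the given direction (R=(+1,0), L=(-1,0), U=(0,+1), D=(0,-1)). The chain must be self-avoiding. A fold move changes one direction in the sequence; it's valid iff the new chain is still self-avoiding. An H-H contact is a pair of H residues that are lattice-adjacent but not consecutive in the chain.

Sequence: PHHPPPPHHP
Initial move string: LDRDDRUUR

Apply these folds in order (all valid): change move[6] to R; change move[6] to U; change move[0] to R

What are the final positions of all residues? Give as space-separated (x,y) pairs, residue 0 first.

Initial moves: LDRDDRUUR
Fold: move[6]->R => LDRDDRRUR (positions: [(0, 0), (-1, 0), (-1, -1), (0, -1), (0, -2), (0, -3), (1, -3), (2, -3), (2, -2), (3, -2)])
Fold: move[6]->U => LDRDDRUUR (positions: [(0, 0), (-1, 0), (-1, -1), (0, -1), (0, -2), (0, -3), (1, -3), (1, -2), (1, -1), (2, -1)])
Fold: move[0]->R => RDRDDRUUR (positions: [(0, 0), (1, 0), (1, -1), (2, -1), (2, -2), (2, -3), (3, -3), (3, -2), (3, -1), (4, -1)])

Answer: (0,0) (1,0) (1,-1) (2,-1) (2,-2) (2,-3) (3,-3) (3,-2) (3,-1) (4,-1)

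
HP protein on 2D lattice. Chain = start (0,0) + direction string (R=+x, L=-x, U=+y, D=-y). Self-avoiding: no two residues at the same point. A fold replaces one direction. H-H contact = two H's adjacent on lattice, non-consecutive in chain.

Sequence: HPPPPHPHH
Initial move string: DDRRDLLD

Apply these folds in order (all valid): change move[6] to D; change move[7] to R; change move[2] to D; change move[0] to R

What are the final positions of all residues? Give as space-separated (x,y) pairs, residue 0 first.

Answer: (0,0) (1,0) (1,-1) (1,-2) (2,-2) (2,-3) (1,-3) (1,-4) (2,-4)

Derivation:
Initial moves: DDRRDLLD
Fold: move[6]->D => DDRRDLDD (positions: [(0, 0), (0, -1), (0, -2), (1, -2), (2, -2), (2, -3), (1, -3), (1, -4), (1, -5)])
Fold: move[7]->R => DDRRDLDR (positions: [(0, 0), (0, -1), (0, -2), (1, -2), (2, -2), (2, -3), (1, -3), (1, -4), (2, -4)])
Fold: move[2]->D => DDDRDLDR (positions: [(0, 0), (0, -1), (0, -2), (0, -3), (1, -3), (1, -4), (0, -4), (0, -5), (1, -5)])
Fold: move[0]->R => RDDRDLDR (positions: [(0, 0), (1, 0), (1, -1), (1, -2), (2, -2), (2, -3), (1, -3), (1, -4), (2, -4)])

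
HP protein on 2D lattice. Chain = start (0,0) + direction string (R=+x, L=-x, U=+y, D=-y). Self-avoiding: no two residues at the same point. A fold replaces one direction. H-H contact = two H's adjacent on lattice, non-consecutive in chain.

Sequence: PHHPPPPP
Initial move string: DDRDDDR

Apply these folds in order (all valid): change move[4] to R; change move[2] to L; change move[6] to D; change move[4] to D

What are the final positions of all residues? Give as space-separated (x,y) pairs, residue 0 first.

Initial moves: DDRDDDR
Fold: move[4]->R => DDRDRDR (positions: [(0, 0), (0, -1), (0, -2), (1, -2), (1, -3), (2, -3), (2, -4), (3, -4)])
Fold: move[2]->L => DDLDRDR (positions: [(0, 0), (0, -1), (0, -2), (-1, -2), (-1, -3), (0, -3), (0, -4), (1, -4)])
Fold: move[6]->D => DDLDRDD (positions: [(0, 0), (0, -1), (0, -2), (-1, -2), (-1, -3), (0, -3), (0, -4), (0, -5)])
Fold: move[4]->D => DDLDDDD (positions: [(0, 0), (0, -1), (0, -2), (-1, -2), (-1, -3), (-1, -4), (-1, -5), (-1, -6)])

Answer: (0,0) (0,-1) (0,-2) (-1,-2) (-1,-3) (-1,-4) (-1,-5) (-1,-6)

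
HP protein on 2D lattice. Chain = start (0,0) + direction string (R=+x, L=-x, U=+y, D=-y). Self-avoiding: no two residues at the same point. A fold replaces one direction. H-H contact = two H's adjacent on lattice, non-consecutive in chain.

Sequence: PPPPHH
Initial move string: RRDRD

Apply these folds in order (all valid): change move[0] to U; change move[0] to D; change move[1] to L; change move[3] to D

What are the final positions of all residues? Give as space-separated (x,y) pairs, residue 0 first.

Initial moves: RRDRD
Fold: move[0]->U => URDRD (positions: [(0, 0), (0, 1), (1, 1), (1, 0), (2, 0), (2, -1)])
Fold: move[0]->D => DRDRD (positions: [(0, 0), (0, -1), (1, -1), (1, -2), (2, -2), (2, -3)])
Fold: move[1]->L => DLDRD (positions: [(0, 0), (0, -1), (-1, -1), (-1, -2), (0, -2), (0, -3)])
Fold: move[3]->D => DLDDD (positions: [(0, 0), (0, -1), (-1, -1), (-1, -2), (-1, -3), (-1, -4)])

Answer: (0,0) (0,-1) (-1,-1) (-1,-2) (-1,-3) (-1,-4)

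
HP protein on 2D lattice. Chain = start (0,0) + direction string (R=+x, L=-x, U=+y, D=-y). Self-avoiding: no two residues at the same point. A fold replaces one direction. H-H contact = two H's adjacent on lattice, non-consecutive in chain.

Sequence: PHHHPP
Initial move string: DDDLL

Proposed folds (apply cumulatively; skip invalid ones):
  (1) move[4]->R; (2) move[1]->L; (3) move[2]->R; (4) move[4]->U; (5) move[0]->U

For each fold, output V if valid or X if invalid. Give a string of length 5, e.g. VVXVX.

Initial: DDDLL -> [(0, 0), (0, -1), (0, -2), (0, -3), (-1, -3), (-2, -3)]
Fold 1: move[4]->R => DDDLR INVALID (collision), skipped
Fold 2: move[1]->L => DLDLL VALID
Fold 3: move[2]->R => DLRLL INVALID (collision), skipped
Fold 4: move[4]->U => DLDLU VALID
Fold 5: move[0]->U => ULDLU VALID

Answer: XVXVV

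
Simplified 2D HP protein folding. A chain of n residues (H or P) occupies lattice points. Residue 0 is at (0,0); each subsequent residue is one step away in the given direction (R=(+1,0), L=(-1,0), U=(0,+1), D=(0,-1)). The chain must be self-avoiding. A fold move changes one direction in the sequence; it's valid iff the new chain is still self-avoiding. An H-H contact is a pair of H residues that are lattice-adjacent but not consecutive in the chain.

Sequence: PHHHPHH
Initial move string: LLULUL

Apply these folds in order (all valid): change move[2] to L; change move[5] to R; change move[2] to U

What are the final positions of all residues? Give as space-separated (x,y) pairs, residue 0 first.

Answer: (0,0) (-1,0) (-2,0) (-2,1) (-3,1) (-3,2) (-2,2)

Derivation:
Initial moves: LLULUL
Fold: move[2]->L => LLLLUL (positions: [(0, 0), (-1, 0), (-2, 0), (-3, 0), (-4, 0), (-4, 1), (-5, 1)])
Fold: move[5]->R => LLLLUR (positions: [(0, 0), (-1, 0), (-2, 0), (-3, 0), (-4, 0), (-4, 1), (-3, 1)])
Fold: move[2]->U => LLULUR (positions: [(0, 0), (-1, 0), (-2, 0), (-2, 1), (-3, 1), (-3, 2), (-2, 2)])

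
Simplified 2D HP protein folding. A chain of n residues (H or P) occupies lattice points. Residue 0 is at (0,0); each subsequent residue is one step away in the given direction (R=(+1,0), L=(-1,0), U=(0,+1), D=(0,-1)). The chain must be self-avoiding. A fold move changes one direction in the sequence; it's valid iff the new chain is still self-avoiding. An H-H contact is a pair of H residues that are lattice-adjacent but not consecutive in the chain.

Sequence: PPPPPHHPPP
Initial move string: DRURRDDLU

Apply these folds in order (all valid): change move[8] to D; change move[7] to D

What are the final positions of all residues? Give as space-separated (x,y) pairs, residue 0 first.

Initial moves: DRURRDDLU
Fold: move[8]->D => DRURRDDLD (positions: [(0, 0), (0, -1), (1, -1), (1, 0), (2, 0), (3, 0), (3, -1), (3, -2), (2, -2), (2, -3)])
Fold: move[7]->D => DRURRDDDD (positions: [(0, 0), (0, -1), (1, -1), (1, 0), (2, 0), (3, 0), (3, -1), (3, -2), (3, -3), (3, -4)])

Answer: (0,0) (0,-1) (1,-1) (1,0) (2,0) (3,0) (3,-1) (3,-2) (3,-3) (3,-4)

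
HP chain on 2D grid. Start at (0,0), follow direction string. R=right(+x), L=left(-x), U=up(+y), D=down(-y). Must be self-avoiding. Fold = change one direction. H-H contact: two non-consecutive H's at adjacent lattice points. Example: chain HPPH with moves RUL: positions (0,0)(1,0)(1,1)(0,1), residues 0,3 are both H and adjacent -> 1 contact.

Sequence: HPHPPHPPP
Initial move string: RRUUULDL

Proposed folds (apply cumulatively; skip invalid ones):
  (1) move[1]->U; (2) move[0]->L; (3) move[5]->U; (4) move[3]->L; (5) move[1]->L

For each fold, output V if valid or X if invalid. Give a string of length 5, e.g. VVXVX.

Initial: RRUUULDL -> [(0, 0), (1, 0), (2, 0), (2, 1), (2, 2), (2, 3), (1, 3), (1, 2), (0, 2)]
Fold 1: move[1]->U => RUUUULDL VALID
Fold 2: move[0]->L => LUUUULDL VALID
Fold 3: move[5]->U => LUUUUUDL INVALID (collision), skipped
Fold 4: move[3]->L => LUULULDL VALID
Fold 5: move[1]->L => LLULULDL VALID

Answer: VVXVV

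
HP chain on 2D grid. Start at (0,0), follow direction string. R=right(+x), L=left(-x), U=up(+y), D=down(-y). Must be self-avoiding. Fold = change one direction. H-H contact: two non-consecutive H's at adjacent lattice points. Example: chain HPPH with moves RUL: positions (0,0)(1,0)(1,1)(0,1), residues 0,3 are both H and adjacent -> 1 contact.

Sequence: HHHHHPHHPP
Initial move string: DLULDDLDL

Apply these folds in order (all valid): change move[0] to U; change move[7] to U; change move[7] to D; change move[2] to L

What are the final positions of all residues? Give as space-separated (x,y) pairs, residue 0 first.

Initial moves: DLULDDLDL
Fold: move[0]->U => ULULDDLDL (positions: [(0, 0), (0, 1), (-1, 1), (-1, 2), (-2, 2), (-2, 1), (-2, 0), (-3, 0), (-3, -1), (-4, -1)])
Fold: move[7]->U => ULULDDLUL (positions: [(0, 0), (0, 1), (-1, 1), (-1, 2), (-2, 2), (-2, 1), (-2, 0), (-3, 0), (-3, 1), (-4, 1)])
Fold: move[7]->D => ULULDDLDL (positions: [(0, 0), (0, 1), (-1, 1), (-1, 2), (-2, 2), (-2, 1), (-2, 0), (-3, 0), (-3, -1), (-4, -1)])
Fold: move[2]->L => ULLLDDLDL (positions: [(0, 0), (0, 1), (-1, 1), (-2, 1), (-3, 1), (-3, 0), (-3, -1), (-4, -1), (-4, -2), (-5, -2)])

Answer: (0,0) (0,1) (-1,1) (-2,1) (-3,1) (-3,0) (-3,-1) (-4,-1) (-4,-2) (-5,-2)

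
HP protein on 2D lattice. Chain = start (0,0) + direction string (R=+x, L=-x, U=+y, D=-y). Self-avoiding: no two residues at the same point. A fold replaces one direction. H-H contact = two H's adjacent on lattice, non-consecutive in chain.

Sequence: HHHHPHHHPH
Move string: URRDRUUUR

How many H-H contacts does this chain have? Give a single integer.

Positions: [(0, 0), (0, 1), (1, 1), (2, 1), (2, 0), (3, 0), (3, 1), (3, 2), (3, 3), (4, 3)]
H-H contact: residue 3 @(2,1) - residue 6 @(3, 1)

Answer: 1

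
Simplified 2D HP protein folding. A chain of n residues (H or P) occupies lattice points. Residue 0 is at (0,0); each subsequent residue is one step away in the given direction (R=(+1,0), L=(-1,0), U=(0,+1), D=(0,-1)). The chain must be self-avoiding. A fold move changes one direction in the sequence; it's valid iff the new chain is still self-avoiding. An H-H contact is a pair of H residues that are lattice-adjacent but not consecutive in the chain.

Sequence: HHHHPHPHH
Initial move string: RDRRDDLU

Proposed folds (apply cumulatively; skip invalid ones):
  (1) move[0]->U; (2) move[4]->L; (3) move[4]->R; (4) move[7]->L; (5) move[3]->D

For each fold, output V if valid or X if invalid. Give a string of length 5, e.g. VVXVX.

Answer: XXXVV

Derivation:
Initial: RDRRDDLU -> [(0, 0), (1, 0), (1, -1), (2, -1), (3, -1), (3, -2), (3, -3), (2, -3), (2, -2)]
Fold 1: move[0]->U => UDRRDDLU INVALID (collision), skipped
Fold 2: move[4]->L => RDRRLDLU INVALID (collision), skipped
Fold 3: move[4]->R => RDRRRDLU INVALID (collision), skipped
Fold 4: move[7]->L => RDRRDDLL VALID
Fold 5: move[3]->D => RDRDDDLL VALID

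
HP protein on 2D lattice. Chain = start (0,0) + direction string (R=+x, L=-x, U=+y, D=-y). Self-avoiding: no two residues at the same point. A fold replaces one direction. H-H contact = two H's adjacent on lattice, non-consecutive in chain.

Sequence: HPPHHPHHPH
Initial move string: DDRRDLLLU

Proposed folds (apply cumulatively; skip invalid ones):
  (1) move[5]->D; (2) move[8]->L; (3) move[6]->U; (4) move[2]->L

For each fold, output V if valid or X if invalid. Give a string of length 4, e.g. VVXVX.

Answer: VVXX

Derivation:
Initial: DDRRDLLLU -> [(0, 0), (0, -1), (0, -2), (1, -2), (2, -2), (2, -3), (1, -3), (0, -3), (-1, -3), (-1, -2)]
Fold 1: move[5]->D => DDRRDDLLU VALID
Fold 2: move[8]->L => DDRRDDLLL VALID
Fold 3: move[6]->U => DDRRDDULL INVALID (collision), skipped
Fold 4: move[2]->L => DDLRDDLLL INVALID (collision), skipped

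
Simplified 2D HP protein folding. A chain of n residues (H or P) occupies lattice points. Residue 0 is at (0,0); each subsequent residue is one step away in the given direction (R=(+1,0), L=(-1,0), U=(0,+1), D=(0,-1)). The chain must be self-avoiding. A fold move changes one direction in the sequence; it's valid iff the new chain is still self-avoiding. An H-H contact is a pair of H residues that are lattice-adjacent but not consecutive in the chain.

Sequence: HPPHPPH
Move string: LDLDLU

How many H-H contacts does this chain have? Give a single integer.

Answer: 1

Derivation:
Positions: [(0, 0), (-1, 0), (-1, -1), (-2, -1), (-2, -2), (-3, -2), (-3, -1)]
H-H contact: residue 3 @(-2,-1) - residue 6 @(-3, -1)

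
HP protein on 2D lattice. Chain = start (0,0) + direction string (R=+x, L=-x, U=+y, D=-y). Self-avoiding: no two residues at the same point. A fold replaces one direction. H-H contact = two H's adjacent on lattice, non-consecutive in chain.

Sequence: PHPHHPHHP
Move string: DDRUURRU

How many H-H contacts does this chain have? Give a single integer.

Positions: [(0, 0), (0, -1), (0, -2), (1, -2), (1, -1), (1, 0), (2, 0), (3, 0), (3, 1)]
H-H contact: residue 1 @(0,-1) - residue 4 @(1, -1)

Answer: 1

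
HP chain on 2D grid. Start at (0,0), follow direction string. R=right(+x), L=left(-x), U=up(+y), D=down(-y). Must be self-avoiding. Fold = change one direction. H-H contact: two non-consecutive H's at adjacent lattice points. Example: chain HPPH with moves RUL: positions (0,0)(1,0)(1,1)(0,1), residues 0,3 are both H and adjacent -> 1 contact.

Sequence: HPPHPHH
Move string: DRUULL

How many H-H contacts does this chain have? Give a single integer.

Positions: [(0, 0), (0, -1), (1, -1), (1, 0), (1, 1), (0, 1), (-1, 1)]
H-H contact: residue 0 @(0,0) - residue 3 @(1, 0)
H-H contact: residue 0 @(0,0) - residue 5 @(0, 1)

Answer: 2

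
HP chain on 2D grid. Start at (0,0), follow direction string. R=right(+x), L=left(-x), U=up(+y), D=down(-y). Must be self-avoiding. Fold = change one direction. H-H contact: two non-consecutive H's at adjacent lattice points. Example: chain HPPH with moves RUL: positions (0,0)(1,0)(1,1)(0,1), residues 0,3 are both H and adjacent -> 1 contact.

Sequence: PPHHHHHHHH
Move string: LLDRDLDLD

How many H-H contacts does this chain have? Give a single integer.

Answer: 1

Derivation:
Positions: [(0, 0), (-1, 0), (-2, 0), (-2, -1), (-1, -1), (-1, -2), (-2, -2), (-2, -3), (-3, -3), (-3, -4)]
H-H contact: residue 3 @(-2,-1) - residue 6 @(-2, -2)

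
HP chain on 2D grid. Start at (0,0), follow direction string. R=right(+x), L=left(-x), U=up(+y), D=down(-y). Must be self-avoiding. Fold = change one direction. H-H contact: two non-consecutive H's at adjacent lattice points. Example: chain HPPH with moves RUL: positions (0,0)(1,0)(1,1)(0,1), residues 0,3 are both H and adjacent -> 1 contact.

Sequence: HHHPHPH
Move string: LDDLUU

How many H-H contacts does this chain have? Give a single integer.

Positions: [(0, 0), (-1, 0), (-1, -1), (-1, -2), (-2, -2), (-2, -1), (-2, 0)]
H-H contact: residue 1 @(-1,0) - residue 6 @(-2, 0)

Answer: 1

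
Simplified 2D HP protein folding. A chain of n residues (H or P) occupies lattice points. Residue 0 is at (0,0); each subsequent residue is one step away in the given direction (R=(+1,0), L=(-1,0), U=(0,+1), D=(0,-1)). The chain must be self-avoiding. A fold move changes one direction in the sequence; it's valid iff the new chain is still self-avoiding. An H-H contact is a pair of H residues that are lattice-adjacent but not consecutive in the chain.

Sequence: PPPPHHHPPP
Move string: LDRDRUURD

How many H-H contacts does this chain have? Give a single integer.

Answer: 0

Derivation:
Positions: [(0, 0), (-1, 0), (-1, -1), (0, -1), (0, -2), (1, -2), (1, -1), (1, 0), (2, 0), (2, -1)]
No H-H contacts found.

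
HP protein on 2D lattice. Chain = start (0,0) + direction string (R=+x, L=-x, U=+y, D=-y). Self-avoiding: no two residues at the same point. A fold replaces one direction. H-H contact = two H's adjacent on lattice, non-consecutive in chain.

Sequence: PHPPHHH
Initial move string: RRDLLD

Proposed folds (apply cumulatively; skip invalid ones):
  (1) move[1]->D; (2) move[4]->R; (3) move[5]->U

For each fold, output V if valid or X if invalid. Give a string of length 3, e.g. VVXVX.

Answer: VXV

Derivation:
Initial: RRDLLD -> [(0, 0), (1, 0), (2, 0), (2, -1), (1, -1), (0, -1), (0, -2)]
Fold 1: move[1]->D => RDDLLD VALID
Fold 2: move[4]->R => RDDLRD INVALID (collision), skipped
Fold 3: move[5]->U => RDDLLU VALID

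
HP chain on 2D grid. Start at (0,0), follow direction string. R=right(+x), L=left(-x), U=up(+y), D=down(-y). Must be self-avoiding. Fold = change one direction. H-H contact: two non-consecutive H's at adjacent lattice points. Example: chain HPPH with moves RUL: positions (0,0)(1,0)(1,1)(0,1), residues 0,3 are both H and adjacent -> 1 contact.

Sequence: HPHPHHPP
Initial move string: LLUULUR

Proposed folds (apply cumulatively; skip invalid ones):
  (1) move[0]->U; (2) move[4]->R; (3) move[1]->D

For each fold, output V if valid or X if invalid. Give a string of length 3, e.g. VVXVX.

Answer: VVX

Derivation:
Initial: LLUULUR -> [(0, 0), (-1, 0), (-2, 0), (-2, 1), (-2, 2), (-3, 2), (-3, 3), (-2, 3)]
Fold 1: move[0]->U => ULUULUR VALID
Fold 2: move[4]->R => ULUURUR VALID
Fold 3: move[1]->D => UDUURUR INVALID (collision), skipped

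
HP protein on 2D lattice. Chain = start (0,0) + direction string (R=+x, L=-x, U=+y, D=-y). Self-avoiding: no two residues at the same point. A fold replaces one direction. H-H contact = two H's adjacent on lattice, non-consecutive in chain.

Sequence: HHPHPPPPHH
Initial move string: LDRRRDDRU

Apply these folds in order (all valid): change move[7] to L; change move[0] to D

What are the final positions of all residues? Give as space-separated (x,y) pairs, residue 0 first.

Initial moves: LDRRRDDRU
Fold: move[7]->L => LDRRRDDLU (positions: [(0, 0), (-1, 0), (-1, -1), (0, -1), (1, -1), (2, -1), (2, -2), (2, -3), (1, -3), (1, -2)])
Fold: move[0]->D => DDRRRDDLU (positions: [(0, 0), (0, -1), (0, -2), (1, -2), (2, -2), (3, -2), (3, -3), (3, -4), (2, -4), (2, -3)])

Answer: (0,0) (0,-1) (0,-2) (1,-2) (2,-2) (3,-2) (3,-3) (3,-4) (2,-4) (2,-3)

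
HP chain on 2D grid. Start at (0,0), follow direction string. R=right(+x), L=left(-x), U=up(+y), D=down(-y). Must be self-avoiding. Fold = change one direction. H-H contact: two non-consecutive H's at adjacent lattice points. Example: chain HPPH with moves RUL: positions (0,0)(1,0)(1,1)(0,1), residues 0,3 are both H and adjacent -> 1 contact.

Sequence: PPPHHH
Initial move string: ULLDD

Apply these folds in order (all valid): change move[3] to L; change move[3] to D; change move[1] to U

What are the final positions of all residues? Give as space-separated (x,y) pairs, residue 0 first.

Initial moves: ULLDD
Fold: move[3]->L => ULLLD (positions: [(0, 0), (0, 1), (-1, 1), (-2, 1), (-3, 1), (-3, 0)])
Fold: move[3]->D => ULLDD (positions: [(0, 0), (0, 1), (-1, 1), (-2, 1), (-2, 0), (-2, -1)])
Fold: move[1]->U => UULDD (positions: [(0, 0), (0, 1), (0, 2), (-1, 2), (-1, 1), (-1, 0)])

Answer: (0,0) (0,1) (0,2) (-1,2) (-1,1) (-1,0)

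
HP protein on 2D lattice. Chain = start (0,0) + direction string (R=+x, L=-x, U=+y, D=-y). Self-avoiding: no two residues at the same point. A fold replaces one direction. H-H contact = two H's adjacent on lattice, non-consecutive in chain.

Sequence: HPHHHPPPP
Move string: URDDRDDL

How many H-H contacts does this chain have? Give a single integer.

Answer: 1

Derivation:
Positions: [(0, 0), (0, 1), (1, 1), (1, 0), (1, -1), (2, -1), (2, -2), (2, -3), (1, -3)]
H-H contact: residue 0 @(0,0) - residue 3 @(1, 0)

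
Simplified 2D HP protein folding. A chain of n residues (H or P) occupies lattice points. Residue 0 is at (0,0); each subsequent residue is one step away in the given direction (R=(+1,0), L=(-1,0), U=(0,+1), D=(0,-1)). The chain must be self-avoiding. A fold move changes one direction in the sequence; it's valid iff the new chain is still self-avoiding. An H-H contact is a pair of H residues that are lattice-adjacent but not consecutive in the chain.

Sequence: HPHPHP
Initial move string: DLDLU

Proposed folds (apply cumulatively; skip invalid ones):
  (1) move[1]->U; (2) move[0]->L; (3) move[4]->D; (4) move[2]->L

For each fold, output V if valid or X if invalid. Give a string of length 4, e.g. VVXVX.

Answer: XVVV

Derivation:
Initial: DLDLU -> [(0, 0), (0, -1), (-1, -1), (-1, -2), (-2, -2), (-2, -1)]
Fold 1: move[1]->U => DUDLU INVALID (collision), skipped
Fold 2: move[0]->L => LLDLU VALID
Fold 3: move[4]->D => LLDLD VALID
Fold 4: move[2]->L => LLLLD VALID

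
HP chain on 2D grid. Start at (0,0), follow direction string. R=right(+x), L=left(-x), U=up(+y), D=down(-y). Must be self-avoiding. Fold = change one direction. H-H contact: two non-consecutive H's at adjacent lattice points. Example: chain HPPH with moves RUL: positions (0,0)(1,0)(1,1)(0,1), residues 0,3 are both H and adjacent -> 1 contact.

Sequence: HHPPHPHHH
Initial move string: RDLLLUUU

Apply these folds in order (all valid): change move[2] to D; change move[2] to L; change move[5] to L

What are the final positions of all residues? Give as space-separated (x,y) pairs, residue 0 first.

Initial moves: RDLLLUUU
Fold: move[2]->D => RDDLLUUU (positions: [(0, 0), (1, 0), (1, -1), (1, -2), (0, -2), (-1, -2), (-1, -1), (-1, 0), (-1, 1)])
Fold: move[2]->L => RDLLLUUU (positions: [(0, 0), (1, 0), (1, -1), (0, -1), (-1, -1), (-2, -1), (-2, 0), (-2, 1), (-2, 2)])
Fold: move[5]->L => RDLLLLUU (positions: [(0, 0), (1, 0), (1, -1), (0, -1), (-1, -1), (-2, -1), (-3, -1), (-3, 0), (-3, 1)])

Answer: (0,0) (1,0) (1,-1) (0,-1) (-1,-1) (-2,-1) (-3,-1) (-3,0) (-3,1)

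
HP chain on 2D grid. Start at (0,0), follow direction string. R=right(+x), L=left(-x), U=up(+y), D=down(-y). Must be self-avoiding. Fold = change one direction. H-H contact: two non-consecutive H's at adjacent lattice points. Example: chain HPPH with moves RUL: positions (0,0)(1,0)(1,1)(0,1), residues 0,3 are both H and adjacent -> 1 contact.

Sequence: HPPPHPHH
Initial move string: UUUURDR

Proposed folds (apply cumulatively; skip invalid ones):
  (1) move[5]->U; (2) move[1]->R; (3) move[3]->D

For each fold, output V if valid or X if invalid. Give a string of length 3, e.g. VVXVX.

Answer: VVX

Derivation:
Initial: UUUURDR -> [(0, 0), (0, 1), (0, 2), (0, 3), (0, 4), (1, 4), (1, 3), (2, 3)]
Fold 1: move[5]->U => UUUURUR VALID
Fold 2: move[1]->R => URUURUR VALID
Fold 3: move[3]->D => URUDRUR INVALID (collision), skipped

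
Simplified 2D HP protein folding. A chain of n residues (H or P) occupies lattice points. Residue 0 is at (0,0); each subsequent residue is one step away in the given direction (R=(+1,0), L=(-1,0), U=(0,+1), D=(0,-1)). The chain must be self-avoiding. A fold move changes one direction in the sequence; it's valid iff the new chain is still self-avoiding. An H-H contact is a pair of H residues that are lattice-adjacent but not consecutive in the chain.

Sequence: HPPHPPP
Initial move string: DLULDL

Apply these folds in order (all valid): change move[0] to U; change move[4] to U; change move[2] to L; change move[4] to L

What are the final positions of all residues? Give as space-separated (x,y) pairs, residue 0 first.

Answer: (0,0) (0,1) (-1,1) (-2,1) (-3,1) (-4,1) (-5,1)

Derivation:
Initial moves: DLULDL
Fold: move[0]->U => ULULDL (positions: [(0, 0), (0, 1), (-1, 1), (-1, 2), (-2, 2), (-2, 1), (-3, 1)])
Fold: move[4]->U => ULULUL (positions: [(0, 0), (0, 1), (-1, 1), (-1, 2), (-2, 2), (-2, 3), (-3, 3)])
Fold: move[2]->L => ULLLUL (positions: [(0, 0), (0, 1), (-1, 1), (-2, 1), (-3, 1), (-3, 2), (-4, 2)])
Fold: move[4]->L => ULLLLL (positions: [(0, 0), (0, 1), (-1, 1), (-2, 1), (-3, 1), (-4, 1), (-5, 1)])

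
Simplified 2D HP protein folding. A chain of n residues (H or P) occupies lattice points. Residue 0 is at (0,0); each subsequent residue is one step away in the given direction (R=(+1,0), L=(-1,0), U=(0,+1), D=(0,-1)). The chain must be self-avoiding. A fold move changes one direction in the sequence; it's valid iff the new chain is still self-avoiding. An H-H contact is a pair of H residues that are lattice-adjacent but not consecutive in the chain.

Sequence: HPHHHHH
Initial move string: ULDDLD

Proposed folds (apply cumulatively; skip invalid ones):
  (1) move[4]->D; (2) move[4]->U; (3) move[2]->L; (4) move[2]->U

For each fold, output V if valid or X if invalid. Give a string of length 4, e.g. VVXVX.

Answer: VXVX

Derivation:
Initial: ULDDLD -> [(0, 0), (0, 1), (-1, 1), (-1, 0), (-1, -1), (-2, -1), (-2, -2)]
Fold 1: move[4]->D => ULDDDD VALID
Fold 2: move[4]->U => ULDDUD INVALID (collision), skipped
Fold 3: move[2]->L => ULLDDD VALID
Fold 4: move[2]->U => ULUDDD INVALID (collision), skipped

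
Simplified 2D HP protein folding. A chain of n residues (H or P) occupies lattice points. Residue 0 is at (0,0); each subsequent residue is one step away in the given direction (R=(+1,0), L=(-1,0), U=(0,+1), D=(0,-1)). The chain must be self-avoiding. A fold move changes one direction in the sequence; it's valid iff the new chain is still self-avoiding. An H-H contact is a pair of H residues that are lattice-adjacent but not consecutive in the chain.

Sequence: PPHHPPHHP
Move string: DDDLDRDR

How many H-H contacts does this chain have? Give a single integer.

Positions: [(0, 0), (0, -1), (0, -2), (0, -3), (-1, -3), (-1, -4), (0, -4), (0, -5), (1, -5)]
H-H contact: residue 3 @(0,-3) - residue 6 @(0, -4)

Answer: 1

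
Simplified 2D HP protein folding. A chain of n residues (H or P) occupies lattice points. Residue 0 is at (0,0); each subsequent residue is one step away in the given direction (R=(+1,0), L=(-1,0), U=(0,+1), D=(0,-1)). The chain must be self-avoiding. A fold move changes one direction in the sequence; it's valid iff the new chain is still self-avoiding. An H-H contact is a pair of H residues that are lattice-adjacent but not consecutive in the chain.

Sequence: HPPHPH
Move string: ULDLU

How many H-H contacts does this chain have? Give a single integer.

Positions: [(0, 0), (0, 1), (-1, 1), (-1, 0), (-2, 0), (-2, 1)]
H-H contact: residue 0 @(0,0) - residue 3 @(-1, 0)

Answer: 1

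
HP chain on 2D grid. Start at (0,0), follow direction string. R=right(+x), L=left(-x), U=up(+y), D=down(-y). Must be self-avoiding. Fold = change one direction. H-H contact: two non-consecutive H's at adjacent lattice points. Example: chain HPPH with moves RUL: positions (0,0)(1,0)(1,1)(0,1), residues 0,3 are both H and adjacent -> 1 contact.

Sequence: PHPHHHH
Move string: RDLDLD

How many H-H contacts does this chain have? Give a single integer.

Answer: 0

Derivation:
Positions: [(0, 0), (1, 0), (1, -1), (0, -1), (0, -2), (-1, -2), (-1, -3)]
No H-H contacts found.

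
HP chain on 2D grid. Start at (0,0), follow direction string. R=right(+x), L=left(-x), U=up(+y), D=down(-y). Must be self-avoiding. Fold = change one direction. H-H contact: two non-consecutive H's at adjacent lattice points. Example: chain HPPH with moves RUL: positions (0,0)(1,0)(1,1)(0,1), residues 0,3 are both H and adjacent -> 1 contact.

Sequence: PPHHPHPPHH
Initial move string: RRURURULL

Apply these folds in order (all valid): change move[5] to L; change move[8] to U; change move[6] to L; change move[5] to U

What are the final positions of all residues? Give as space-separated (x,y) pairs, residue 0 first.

Initial moves: RRURURULL
Fold: move[5]->L => RRURULULL (positions: [(0, 0), (1, 0), (2, 0), (2, 1), (3, 1), (3, 2), (2, 2), (2, 3), (1, 3), (0, 3)])
Fold: move[8]->U => RRURULULU (positions: [(0, 0), (1, 0), (2, 0), (2, 1), (3, 1), (3, 2), (2, 2), (2, 3), (1, 3), (1, 4)])
Fold: move[6]->L => RRURULLLU (positions: [(0, 0), (1, 0), (2, 0), (2, 1), (3, 1), (3, 2), (2, 2), (1, 2), (0, 2), (0, 3)])
Fold: move[5]->U => RRURUULLU (positions: [(0, 0), (1, 0), (2, 0), (2, 1), (3, 1), (3, 2), (3, 3), (2, 3), (1, 3), (1, 4)])

Answer: (0,0) (1,0) (2,0) (2,1) (3,1) (3,2) (3,3) (2,3) (1,3) (1,4)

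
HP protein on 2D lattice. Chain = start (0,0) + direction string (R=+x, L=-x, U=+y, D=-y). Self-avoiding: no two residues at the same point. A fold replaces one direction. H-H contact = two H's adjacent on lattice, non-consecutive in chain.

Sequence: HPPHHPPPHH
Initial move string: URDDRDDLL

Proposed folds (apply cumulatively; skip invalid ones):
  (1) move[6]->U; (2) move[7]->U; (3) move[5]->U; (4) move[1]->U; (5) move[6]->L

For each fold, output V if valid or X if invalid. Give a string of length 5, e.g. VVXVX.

Initial: URDDRDDLL -> [(0, 0), (0, 1), (1, 1), (1, 0), (1, -1), (2, -1), (2, -2), (2, -3), (1, -3), (0, -3)]
Fold 1: move[6]->U => URDDRDULL INVALID (collision), skipped
Fold 2: move[7]->U => URDDRDDUL INVALID (collision), skipped
Fold 3: move[5]->U => URDDRUDLL INVALID (collision), skipped
Fold 4: move[1]->U => UUDDRDDLL INVALID (collision), skipped
Fold 5: move[6]->L => URDDRDLLL VALID

Answer: XXXXV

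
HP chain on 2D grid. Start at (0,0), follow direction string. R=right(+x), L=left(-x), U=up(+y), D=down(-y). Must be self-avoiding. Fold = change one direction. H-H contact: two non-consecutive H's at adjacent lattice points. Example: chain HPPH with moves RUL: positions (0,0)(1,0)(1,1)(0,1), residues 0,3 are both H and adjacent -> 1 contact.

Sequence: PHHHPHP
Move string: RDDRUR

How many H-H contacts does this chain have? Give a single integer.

Answer: 1

Derivation:
Positions: [(0, 0), (1, 0), (1, -1), (1, -2), (2, -2), (2, -1), (3, -1)]
H-H contact: residue 2 @(1,-1) - residue 5 @(2, -1)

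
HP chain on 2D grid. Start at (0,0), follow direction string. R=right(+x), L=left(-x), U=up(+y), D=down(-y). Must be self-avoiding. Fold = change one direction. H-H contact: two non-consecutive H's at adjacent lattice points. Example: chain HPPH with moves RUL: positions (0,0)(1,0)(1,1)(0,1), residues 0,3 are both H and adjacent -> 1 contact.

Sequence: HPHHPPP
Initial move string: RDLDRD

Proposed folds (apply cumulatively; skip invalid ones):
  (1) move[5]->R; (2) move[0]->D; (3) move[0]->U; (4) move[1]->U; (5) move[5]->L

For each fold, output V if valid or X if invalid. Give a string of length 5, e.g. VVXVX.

Initial: RDLDRD -> [(0, 0), (1, 0), (1, -1), (0, -1), (0, -2), (1, -2), (1, -3)]
Fold 1: move[5]->R => RDLDRR VALID
Fold 2: move[0]->D => DDLDRR VALID
Fold 3: move[0]->U => UDLDRR INVALID (collision), skipped
Fold 4: move[1]->U => DULDRR INVALID (collision), skipped
Fold 5: move[5]->L => DDLDRL INVALID (collision), skipped

Answer: VVXXX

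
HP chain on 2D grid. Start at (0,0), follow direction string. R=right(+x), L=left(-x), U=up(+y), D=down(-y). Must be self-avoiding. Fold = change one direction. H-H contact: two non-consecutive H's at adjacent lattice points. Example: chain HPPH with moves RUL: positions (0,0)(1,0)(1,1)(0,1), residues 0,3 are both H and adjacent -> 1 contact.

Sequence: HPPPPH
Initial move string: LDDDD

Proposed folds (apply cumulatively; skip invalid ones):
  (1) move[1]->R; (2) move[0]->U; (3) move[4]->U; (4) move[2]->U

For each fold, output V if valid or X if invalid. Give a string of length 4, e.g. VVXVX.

Initial: LDDDD -> [(0, 0), (-1, 0), (-1, -1), (-1, -2), (-1, -3), (-1, -4)]
Fold 1: move[1]->R => LRDDD INVALID (collision), skipped
Fold 2: move[0]->U => UDDDD INVALID (collision), skipped
Fold 3: move[4]->U => LDDDU INVALID (collision), skipped
Fold 4: move[2]->U => LDUDD INVALID (collision), skipped

Answer: XXXX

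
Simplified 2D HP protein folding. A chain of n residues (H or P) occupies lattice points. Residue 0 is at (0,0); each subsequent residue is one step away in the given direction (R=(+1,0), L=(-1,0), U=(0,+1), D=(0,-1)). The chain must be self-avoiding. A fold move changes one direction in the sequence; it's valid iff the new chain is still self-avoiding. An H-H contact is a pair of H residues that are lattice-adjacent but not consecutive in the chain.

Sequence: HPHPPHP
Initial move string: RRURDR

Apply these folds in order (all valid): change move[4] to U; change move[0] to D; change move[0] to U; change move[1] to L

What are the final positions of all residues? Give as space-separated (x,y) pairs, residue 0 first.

Answer: (0,0) (0,1) (-1,1) (-1,2) (0,2) (0,3) (1,3)

Derivation:
Initial moves: RRURDR
Fold: move[4]->U => RRURUR (positions: [(0, 0), (1, 0), (2, 0), (2, 1), (3, 1), (3, 2), (4, 2)])
Fold: move[0]->D => DRURUR (positions: [(0, 0), (0, -1), (1, -1), (1, 0), (2, 0), (2, 1), (3, 1)])
Fold: move[0]->U => URURUR (positions: [(0, 0), (0, 1), (1, 1), (1, 2), (2, 2), (2, 3), (3, 3)])
Fold: move[1]->L => ULURUR (positions: [(0, 0), (0, 1), (-1, 1), (-1, 2), (0, 2), (0, 3), (1, 3)])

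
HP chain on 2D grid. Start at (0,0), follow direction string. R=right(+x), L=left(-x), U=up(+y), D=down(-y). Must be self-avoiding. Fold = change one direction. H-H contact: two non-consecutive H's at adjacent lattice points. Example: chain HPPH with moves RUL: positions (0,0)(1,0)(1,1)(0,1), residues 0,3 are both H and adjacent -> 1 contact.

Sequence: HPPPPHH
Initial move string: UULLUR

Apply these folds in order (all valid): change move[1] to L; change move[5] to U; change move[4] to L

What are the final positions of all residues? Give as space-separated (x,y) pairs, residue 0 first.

Initial moves: UULLUR
Fold: move[1]->L => ULLLUR (positions: [(0, 0), (0, 1), (-1, 1), (-2, 1), (-3, 1), (-3, 2), (-2, 2)])
Fold: move[5]->U => ULLLUU (positions: [(0, 0), (0, 1), (-1, 1), (-2, 1), (-3, 1), (-3, 2), (-3, 3)])
Fold: move[4]->L => ULLLLU (positions: [(0, 0), (0, 1), (-1, 1), (-2, 1), (-3, 1), (-4, 1), (-4, 2)])

Answer: (0,0) (0,1) (-1,1) (-2,1) (-3,1) (-4,1) (-4,2)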